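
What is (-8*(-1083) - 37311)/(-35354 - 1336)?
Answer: 9549/12230 ≈ 0.78078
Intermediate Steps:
(-8*(-1083) - 37311)/(-35354 - 1336) = (8664 - 37311)/(-36690) = -28647*(-1/36690) = 9549/12230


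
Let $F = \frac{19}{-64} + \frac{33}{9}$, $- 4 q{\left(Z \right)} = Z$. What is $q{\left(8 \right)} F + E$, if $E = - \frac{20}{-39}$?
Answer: $- \frac{7771}{1248} \approx -6.2268$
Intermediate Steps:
$E = \frac{20}{39}$ ($E = \left(-20\right) \left(- \frac{1}{39}\right) = \frac{20}{39} \approx 0.51282$)
$q{\left(Z \right)} = - \frac{Z}{4}$
$F = \frac{647}{192}$ ($F = 19 \left(- \frac{1}{64}\right) + 33 \cdot \frac{1}{9} = - \frac{19}{64} + \frac{11}{3} = \frac{647}{192} \approx 3.3698$)
$q{\left(8 \right)} F + E = \left(- \frac{1}{4}\right) 8 \cdot \frac{647}{192} + \frac{20}{39} = \left(-2\right) \frac{647}{192} + \frac{20}{39} = - \frac{647}{96} + \frac{20}{39} = - \frac{7771}{1248}$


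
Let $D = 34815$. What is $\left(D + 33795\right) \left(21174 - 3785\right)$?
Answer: $1193059290$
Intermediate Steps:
$\left(D + 33795\right) \left(21174 - 3785\right) = \left(34815 + 33795\right) \left(21174 - 3785\right) = 68610 \cdot 17389 = 1193059290$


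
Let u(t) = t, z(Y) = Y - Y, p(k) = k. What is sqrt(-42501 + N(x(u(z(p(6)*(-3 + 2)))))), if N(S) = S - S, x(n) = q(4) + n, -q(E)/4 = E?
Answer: I*sqrt(42501) ≈ 206.16*I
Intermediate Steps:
q(E) = -4*E
z(Y) = 0
x(n) = -16 + n (x(n) = -4*4 + n = -16 + n)
N(S) = 0
sqrt(-42501 + N(x(u(z(p(6)*(-3 + 2)))))) = sqrt(-42501 + 0) = sqrt(-42501) = I*sqrt(42501)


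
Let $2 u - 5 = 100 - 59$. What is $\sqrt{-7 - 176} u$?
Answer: $23 i \sqrt{183} \approx 311.14 i$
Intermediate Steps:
$u = 23$ ($u = \frac{5}{2} + \frac{100 - 59}{2} = \frac{5}{2} + \frac{1}{2} \cdot 41 = \frac{5}{2} + \frac{41}{2} = 23$)
$\sqrt{-7 - 176} u = \sqrt{-7 - 176} \cdot 23 = \sqrt{-183} \cdot 23 = i \sqrt{183} \cdot 23 = 23 i \sqrt{183}$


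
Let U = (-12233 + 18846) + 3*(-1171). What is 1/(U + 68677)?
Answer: 1/71777 ≈ 1.3932e-5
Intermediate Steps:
U = 3100 (U = 6613 - 3513 = 3100)
1/(U + 68677) = 1/(3100 + 68677) = 1/71777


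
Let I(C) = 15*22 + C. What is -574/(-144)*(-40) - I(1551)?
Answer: -18364/9 ≈ -2040.4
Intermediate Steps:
I(C) = 330 + C
-574/(-144)*(-40) - I(1551) = -574/(-144)*(-40) - (330 + 1551) = -574*(-1)/144*(-40) - 1*1881 = -7*(-41/72)*(-40) - 1881 = (287/72)*(-40) - 1881 = -1435/9 - 1881 = -18364/9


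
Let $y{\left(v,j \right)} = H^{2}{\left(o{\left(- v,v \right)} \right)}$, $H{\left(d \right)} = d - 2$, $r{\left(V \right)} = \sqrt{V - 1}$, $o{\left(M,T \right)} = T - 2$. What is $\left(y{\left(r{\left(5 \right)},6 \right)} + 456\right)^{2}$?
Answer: $211600$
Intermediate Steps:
$o{\left(M,T \right)} = -2 + T$ ($o{\left(M,T \right)} = T - 2 = -2 + T$)
$r{\left(V \right)} = \sqrt{-1 + V}$
$H{\left(d \right)} = -2 + d$
$y{\left(v,j \right)} = \left(-4 + v\right)^{2}$ ($y{\left(v,j \right)} = \left(-2 + \left(-2 + v\right)\right)^{2} = \left(-4 + v\right)^{2}$)
$\left(y{\left(r{\left(5 \right)},6 \right)} + 456\right)^{2} = \left(\left(-4 + \sqrt{-1 + 5}\right)^{2} + 456\right)^{2} = \left(\left(-4 + \sqrt{4}\right)^{2} + 456\right)^{2} = \left(\left(-4 + 2\right)^{2} + 456\right)^{2} = \left(\left(-2\right)^{2} + 456\right)^{2} = \left(4 + 456\right)^{2} = 460^{2} = 211600$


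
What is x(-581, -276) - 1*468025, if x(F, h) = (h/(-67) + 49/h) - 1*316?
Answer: -8660488879/18492 ≈ -4.6834e+5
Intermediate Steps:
x(F, h) = -316 + 49/h - h/67 (x(F, h) = (h*(-1/67) + 49/h) - 316 = (-h/67 + 49/h) - 316 = (49/h - h/67) - 316 = -316 + 49/h - h/67)
x(-581, -276) - 1*468025 = (-316 + 49/(-276) - 1/67*(-276)) - 1*468025 = (-316 + 49*(-1/276) + 276/67) - 468025 = (-316 - 49/276 + 276/67) - 468025 = -5770579/18492 - 468025 = -8660488879/18492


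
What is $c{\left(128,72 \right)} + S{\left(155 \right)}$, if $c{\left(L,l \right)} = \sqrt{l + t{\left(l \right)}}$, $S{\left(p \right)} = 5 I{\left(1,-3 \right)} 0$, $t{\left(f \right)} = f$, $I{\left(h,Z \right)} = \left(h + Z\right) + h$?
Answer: $12$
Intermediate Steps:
$I{\left(h,Z \right)} = Z + 2 h$ ($I{\left(h,Z \right)} = \left(Z + h\right) + h = Z + 2 h$)
$S{\left(p \right)} = 0$ ($S{\left(p \right)} = 5 \left(-3 + 2 \cdot 1\right) 0 = 5 \left(-3 + 2\right) 0 = 5 \left(-1\right) 0 = \left(-5\right) 0 = 0$)
$c{\left(L,l \right)} = \sqrt{2} \sqrt{l}$ ($c{\left(L,l \right)} = \sqrt{l + l} = \sqrt{2 l} = \sqrt{2} \sqrt{l}$)
$c{\left(128,72 \right)} + S{\left(155 \right)} = \sqrt{2} \sqrt{72} + 0 = \sqrt{2} \cdot 6 \sqrt{2} + 0 = 12 + 0 = 12$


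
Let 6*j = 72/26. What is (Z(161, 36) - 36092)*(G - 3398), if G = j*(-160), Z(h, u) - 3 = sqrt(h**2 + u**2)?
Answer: 1628840926/13 - 45134*sqrt(27217)/13 ≈ 1.2472e+8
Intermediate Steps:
j = 6/13 (j = (72/26)/6 = (72*(1/26))/6 = (1/6)*(36/13) = 6/13 ≈ 0.46154)
Z(h, u) = 3 + sqrt(h**2 + u**2)
G = -960/13 (G = (6/13)*(-160) = -960/13 ≈ -73.846)
(Z(161, 36) - 36092)*(G - 3398) = ((3 + sqrt(161**2 + 36**2)) - 36092)*(-960/13 - 3398) = ((3 + sqrt(25921 + 1296)) - 36092)*(-45134/13) = ((3 + sqrt(27217)) - 36092)*(-45134/13) = (-36089 + sqrt(27217))*(-45134/13) = 1628840926/13 - 45134*sqrt(27217)/13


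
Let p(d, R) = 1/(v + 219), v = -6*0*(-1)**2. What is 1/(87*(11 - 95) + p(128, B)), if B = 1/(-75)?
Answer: -219/1600451 ≈ -0.00013684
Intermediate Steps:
B = -1/75 ≈ -0.013333
v = 0 (v = 0*1 = 0)
p(d, R) = 1/219 (p(d, R) = 1/(0 + 219) = 1/219)
1/(87*(11 - 95) + p(128, B)) = 1/(87*(11 - 95) + 1/219) = 1/(87*(-84) + 1/219) = 1/(-7308 + 1/219) = 1/(-1600451/219) = -219/1600451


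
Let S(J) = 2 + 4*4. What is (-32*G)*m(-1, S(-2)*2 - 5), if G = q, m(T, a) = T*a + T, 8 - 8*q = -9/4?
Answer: 1312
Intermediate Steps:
q = 41/32 (q = 1 - (-9)/(8*4) = 1 - ⅛*(-9/4) = 1 + 9/32 = 41/32 ≈ 1.2813)
S(J) = 18 (S(J) = 2 + 16 = 18)
m(T, a) = T + T*a
G = 41/32 ≈ 1.2813
(-32*G)*m(-1, S(-2)*2 - 5) = (-32*41/32)*(-(1 + (18*2 - 5))) = -(-41)*(1 + (36 - 5)) = -(-41)*(1 + 31) = -(-41)*32 = -41*(-32) = 1312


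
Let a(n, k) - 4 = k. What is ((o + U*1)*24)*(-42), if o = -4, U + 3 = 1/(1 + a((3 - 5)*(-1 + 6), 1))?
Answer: 6888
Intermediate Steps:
a(n, k) = 4 + k
U = -17/6 (U = -3 + 1/(1 + (4 + 1)) = -3 + 1/(1 + 5) = -3 + 1/6 = -3 + ⅙ = -17/6 ≈ -2.8333)
((o + U*1)*24)*(-42) = ((-4 - 17/6*1)*24)*(-42) = ((-4 - 17/6)*24)*(-42) = -41/6*24*(-42) = -164*(-42) = 6888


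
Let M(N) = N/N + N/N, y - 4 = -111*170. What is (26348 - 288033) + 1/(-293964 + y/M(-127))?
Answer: -79394443946/303397 ≈ -2.6169e+5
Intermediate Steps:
y = -18866 (y = 4 - 111*170 = 4 - 18870 = -18866)
M(N) = 2 (M(N) = 1 + 1 = 2)
(26348 - 288033) + 1/(-293964 + y/M(-127)) = (26348 - 288033) + 1/(-293964 - 18866/2) = -261685 + 1/(-293964 - 18866*½) = -261685 + 1/(-293964 - 9433) = -261685 + 1/(-303397) = -261685 - 1/303397 = -79394443946/303397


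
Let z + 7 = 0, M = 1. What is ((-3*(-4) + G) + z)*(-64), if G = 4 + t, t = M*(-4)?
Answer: -320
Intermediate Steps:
z = -7 (z = -7 + 0 = -7)
t = -4 (t = 1*(-4) = -4)
G = 0 (G = 4 - 4 = 0)
((-3*(-4) + G) + z)*(-64) = ((-3*(-4) + 0) - 7)*(-64) = ((12 + 0) - 7)*(-64) = (12 - 7)*(-64) = 5*(-64) = -320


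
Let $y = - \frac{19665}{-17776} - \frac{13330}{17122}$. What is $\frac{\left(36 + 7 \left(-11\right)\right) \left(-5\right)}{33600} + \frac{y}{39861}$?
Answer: $\frac{741201296051}{121321207465920} \approx 0.0061094$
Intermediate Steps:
$y = \frac{49875025}{152180336}$ ($y = \left(-19665\right) \left(- \frac{1}{17776}\right) - \frac{6665}{8561} = \frac{19665}{17776} - \frac{6665}{8561} = \frac{49875025}{152180336} \approx 0.32774$)
$\frac{\left(36 + 7 \left(-11\right)\right) \left(-5\right)}{33600} + \frac{y}{39861} = \frac{\left(36 + 7 \left(-11\right)\right) \left(-5\right)}{33600} + \frac{49875025}{152180336 \cdot 39861} = \left(36 - 77\right) \left(-5\right) \frac{1}{33600} + \frac{49875025}{152180336} \cdot \frac{1}{39861} = \left(-41\right) \left(-5\right) \frac{1}{33600} + \frac{49875025}{6066060373296} = 205 \cdot \frac{1}{33600} + \frac{49875025}{6066060373296} = \frac{41}{6720} + \frac{49875025}{6066060373296} = \frac{741201296051}{121321207465920}$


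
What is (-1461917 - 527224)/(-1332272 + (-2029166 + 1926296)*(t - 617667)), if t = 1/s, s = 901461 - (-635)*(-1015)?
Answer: -255540965988/8162609035956989 ≈ -3.1306e-5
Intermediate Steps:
s = 256936 (s = 901461 - 1*644525 = 901461 - 644525 = 256936)
t = 1/256936 ≈ 3.8920e-6
(-1461917 - 527224)/(-1332272 + (-2029166 + 1926296)*(t - 617667)) = (-1461917 - 527224)/(-1332272 + (-2029166 + 1926296)*(1/256936 - 617667)) = -1989141/(-1332272 - 102870*(-158700888311/256936)) = -1989141/(-1332272 + 8162780190276285/128468) = -1989141/8162609035956989/128468 = -1989141*128468/8162609035956989 = -255540965988/8162609035956989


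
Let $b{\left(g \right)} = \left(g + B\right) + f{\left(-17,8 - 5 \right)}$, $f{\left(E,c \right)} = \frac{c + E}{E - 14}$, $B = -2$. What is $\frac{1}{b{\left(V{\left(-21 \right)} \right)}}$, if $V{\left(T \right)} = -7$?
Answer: $- \frac{31}{265} \approx -0.11698$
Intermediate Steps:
$f{\left(E,c \right)} = \frac{E + c}{-14 + E}$
$b{\left(g \right)} = - \frac{48}{31} + g$ ($b{\left(g \right)} = \left(g - 2\right) + \frac{-17 + \left(8 - 5\right)}{-14 - 17} = \left(-2 + g\right) + \frac{-17 + \left(8 - 5\right)}{-31} = \left(-2 + g\right) - \frac{-17 + 3}{31} = \left(-2 + g\right) - - \frac{14}{31} = \left(-2 + g\right) + \frac{14}{31} = - \frac{48}{31} + g$)
$\frac{1}{b{\left(V{\left(-21 \right)} \right)}} = \frac{1}{- \frac{48}{31} - 7} = \frac{1}{- \frac{265}{31}} = - \frac{31}{265}$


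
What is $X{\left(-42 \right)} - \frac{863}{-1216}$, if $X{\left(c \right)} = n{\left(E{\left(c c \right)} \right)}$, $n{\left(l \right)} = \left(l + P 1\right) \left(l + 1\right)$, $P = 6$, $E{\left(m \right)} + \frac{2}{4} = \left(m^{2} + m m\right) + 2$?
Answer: $\frac{47096494987037807}{1216} \approx 3.8731 \cdot 10^{13}$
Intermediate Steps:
$E{\left(m \right)} = \frac{3}{2} + 2 m^{2}$ ($E{\left(m \right)} = - \frac{1}{2} + \left(\left(m^{2} + m m\right) + 2\right) = - \frac{1}{2} + \left(\left(m^{2} + m^{2}\right) + 2\right) = - \frac{1}{2} + \left(2 m^{2} + 2\right) = - \frac{1}{2} + \left(2 + 2 m^{2}\right) = \frac{3}{2} + 2 m^{2}$)
$n{\left(l \right)} = \left(1 + l\right) \left(6 + l\right)$ ($n{\left(l \right)} = \left(l + 6 \cdot 1\right) \left(l + 1\right) = \left(l + 6\right) \left(1 + l\right) = \left(6 + l\right) \left(1 + l\right) = \left(1 + l\right) \left(6 + l\right)$)
$X{\left(c \right)} = \frac{33}{2} + \left(\frac{3}{2} + 2 c^{4}\right)^{2} + 14 c^{4}$ ($X{\left(c \right)} = 6 + \left(\frac{3}{2} + 2 \left(c c\right)^{2}\right)^{2} + 7 \left(\frac{3}{2} + 2 \left(c c\right)^{2}\right) = 6 + \left(\frac{3}{2} + 2 \left(c^{2}\right)^{2}\right)^{2} + 7 \left(\frac{3}{2} + 2 \left(c^{2}\right)^{2}\right) = 6 + \left(\frac{3}{2} + 2 c^{4}\right)^{2} + 7 \left(\frac{3}{2} + 2 c^{4}\right) = 6 + \left(\frac{3}{2} + 2 c^{4}\right)^{2} + \left(\frac{21}{2} + 14 c^{4}\right) = \frac{33}{2} + \left(\frac{3}{2} + 2 c^{4}\right)^{2} + 14 c^{4}$)
$X{\left(-42 \right)} - \frac{863}{-1216} = \left(\frac{75}{4} + 4 \left(-42\right)^{8} + 20 \left(-42\right)^{4}\right) - \frac{863}{-1216} = \left(\frac{75}{4} + 4 \cdot 9682651996416 + 20 \cdot 3111696\right) - - \frac{863}{1216} = \left(\frac{75}{4} + 38730607985664 + 62233920\right) + \frac{863}{1216} = \frac{154922680878411}{4} + \frac{863}{1216} = \frac{47096494987037807}{1216}$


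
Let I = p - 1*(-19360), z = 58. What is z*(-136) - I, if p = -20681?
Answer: -6567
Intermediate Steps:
I = -1321 (I = -20681 - 1*(-19360) = -20681 + 19360 = -1321)
z*(-136) - I = 58*(-136) - 1*(-1321) = -7888 + 1321 = -6567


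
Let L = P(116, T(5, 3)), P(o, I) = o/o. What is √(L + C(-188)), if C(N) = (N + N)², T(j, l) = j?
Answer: √141377 ≈ 376.00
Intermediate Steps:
C(N) = 4*N² (C(N) = (2*N)² = 4*N²)
P(o, I) = 1
L = 1
√(L + C(-188)) = √(1 + 4*(-188)²) = √(1 + 4*35344) = √(1 + 141376) = √141377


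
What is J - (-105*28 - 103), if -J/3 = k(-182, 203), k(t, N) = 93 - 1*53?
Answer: 2923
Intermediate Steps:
k(t, N) = 40 (k(t, N) = 93 - 53 = 40)
J = -120 (J = -3*40 = -120)
J - (-105*28 - 103) = -120 - (-105*28 - 103) = -120 - (-2940 - 103) = -120 - 1*(-3043) = -120 + 3043 = 2923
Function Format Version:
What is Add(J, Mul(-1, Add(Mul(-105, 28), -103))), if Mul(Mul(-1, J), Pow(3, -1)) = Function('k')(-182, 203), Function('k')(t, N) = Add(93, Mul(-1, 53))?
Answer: 2923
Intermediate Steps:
Function('k')(t, N) = 40 (Function('k')(t, N) = Add(93, -53) = 40)
J = -120 (J = Mul(-3, 40) = -120)
Add(J, Mul(-1, Add(Mul(-105, 28), -103))) = Add(-120, Mul(-1, Add(Mul(-105, 28), -103))) = Add(-120, Mul(-1, Add(-2940, -103))) = Add(-120, Mul(-1, -3043)) = Add(-120, 3043) = 2923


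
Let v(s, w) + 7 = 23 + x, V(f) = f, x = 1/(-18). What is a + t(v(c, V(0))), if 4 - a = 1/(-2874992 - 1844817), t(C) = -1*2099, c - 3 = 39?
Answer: -9887999854/4719809 ≈ -2095.0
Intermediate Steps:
x = -1/18 ≈ -0.055556
c = 42 (c = 3 + 39 = 42)
v(s, w) = 287/18 (v(s, w) = -7 + (23 - 1/18) = -7 + 413/18 = 287/18)
t(C) = -2099
a = 18879237/4719809 (a = 4 - 1/(-2874992 - 1844817) = 4 - 1/(-4719809) = 4 - 1*(-1/4719809) = 4 + 1/4719809 = 18879237/4719809 ≈ 4.0000)
a + t(v(c, V(0))) = 18879237/4719809 - 2099 = -9887999854/4719809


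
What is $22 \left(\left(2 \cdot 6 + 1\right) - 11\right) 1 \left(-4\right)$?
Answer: $-176$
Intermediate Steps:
$22 \left(\left(2 \cdot 6 + 1\right) - 11\right) 1 \left(-4\right) = 22 \left(\left(12 + 1\right) - 11\right) \left(-4\right) = 22 \left(13 - 11\right) \left(-4\right) = 22 \cdot 2 \left(-4\right) = 44 \left(-4\right) = -176$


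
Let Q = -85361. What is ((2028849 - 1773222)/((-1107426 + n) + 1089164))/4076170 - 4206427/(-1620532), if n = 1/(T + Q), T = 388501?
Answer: 9491976510231987996565/3656802323709824181676 ≈ 2.5957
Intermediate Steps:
n = 1/303140 (n = 1/(388501 - 85361) = 1/303140 ≈ 3.2988e-6)
((2028849 - 1773222)/((-1107426 + n) + 1089164))/4076170 - 4206427/(-1620532) = ((2028849 - 1773222)/((-1107426 + 1/303140) + 1089164))/4076170 - 4206427/(-1620532) = (255627/(-335705117639/303140 + 1089164))*(1/4076170) - 4206427*(-1/1620532) = (255627/(-5535942679/303140))*(1/4076170) + 4206427/1620532 = (255627*(-303140/5535942679))*(1/4076170) + 4206427/1620532 = -77490768780/5535942679*1/4076170 + 4206427/1620532 = -7749076878/2256544346985943 + 4206427/1620532 = 9491976510231987996565/3656802323709824181676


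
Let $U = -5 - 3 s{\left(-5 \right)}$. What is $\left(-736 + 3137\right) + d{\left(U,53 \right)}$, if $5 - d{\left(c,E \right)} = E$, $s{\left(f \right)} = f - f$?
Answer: $2353$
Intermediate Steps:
$s{\left(f \right)} = 0$
$U = -5$ ($U = -5 - 0 = -5 + 0 = -5$)
$d{\left(c,E \right)} = 5 - E$
$\left(-736 + 3137\right) + d{\left(U,53 \right)} = \left(-736 + 3137\right) + \left(5 - 53\right) = 2401 + \left(5 - 53\right) = 2401 - 48 = 2353$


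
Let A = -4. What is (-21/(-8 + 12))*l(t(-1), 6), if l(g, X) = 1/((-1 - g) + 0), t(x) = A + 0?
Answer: -7/4 ≈ -1.7500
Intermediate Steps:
t(x) = -4 (t(x) = -4 + 0 = -4)
l(g, X) = 1/(-1 - g)
(-21/(-8 + 12))*l(t(-1), 6) = (-21/(-8 + 12))*(-1/(1 - 4)) = (-21/4)*(-1/(-3)) = ((¼)*(-21))*(-1*(-⅓)) = -21/4*⅓ = -7/4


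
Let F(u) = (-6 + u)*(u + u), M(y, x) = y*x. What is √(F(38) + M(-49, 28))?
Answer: 2*√265 ≈ 32.558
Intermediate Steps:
M(y, x) = x*y
F(u) = 2*u*(-6 + u) (F(u) = (-6 + u)*(2*u) = 2*u*(-6 + u))
√(F(38) + M(-49, 28)) = √(2*38*(-6 + 38) + 28*(-49)) = √(2*38*32 - 1372) = √(2432 - 1372) = √1060 = 2*√265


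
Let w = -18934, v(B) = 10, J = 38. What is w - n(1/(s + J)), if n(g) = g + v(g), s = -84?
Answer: -871423/46 ≈ -18944.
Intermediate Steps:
n(g) = 10 + g (n(g) = g + 10 = 10 + g)
w - n(1/(s + J)) = -18934 - (10 + 1/(-84 + 38)) = -18934 - (10 + 1/(-46)) = -18934 - (10 - 1/46) = -18934 - 1*459/46 = -18934 - 459/46 = -871423/46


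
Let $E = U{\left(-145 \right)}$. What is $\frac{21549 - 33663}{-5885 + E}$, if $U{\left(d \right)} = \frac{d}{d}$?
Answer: $\frac{6057}{2942} \approx 2.0588$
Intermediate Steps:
$U{\left(d \right)} = 1$
$E = 1$
$\frac{21549 - 33663}{-5885 + E} = \frac{21549 - 33663}{-5885 + 1} = - \frac{12114}{-5884} = \left(-12114\right) \left(- \frac{1}{5884}\right) = \frac{6057}{2942}$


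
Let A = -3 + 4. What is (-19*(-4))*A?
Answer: 76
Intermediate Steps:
A = 1
(-19*(-4))*A = -19*(-4)*1 = 76*1 = 76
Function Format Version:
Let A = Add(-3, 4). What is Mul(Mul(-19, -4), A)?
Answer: 76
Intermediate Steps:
A = 1
Mul(Mul(-19, -4), A) = Mul(Mul(-19, -4), 1) = Mul(76, 1) = 76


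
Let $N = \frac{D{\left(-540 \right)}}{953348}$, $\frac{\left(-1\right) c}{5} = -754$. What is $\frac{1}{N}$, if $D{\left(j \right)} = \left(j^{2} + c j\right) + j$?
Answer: $- \frac{238337}{436185} \approx -0.54641$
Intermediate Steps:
$c = 3770$ ($c = \left(-5\right) \left(-754\right) = 3770$)
$D{\left(j \right)} = j^{2} + 3771 j$ ($D{\left(j \right)} = \left(j^{2} + 3770 j\right) + j = j^{2} + 3771 j$)
$N = - \frac{436185}{238337}$ ($N = \frac{\left(-540\right) \left(3771 - 540\right)}{953348} = \left(-540\right) 3231 \cdot \frac{1}{953348} = \left(-1744740\right) \frac{1}{953348} = - \frac{436185}{238337} \approx -1.8301$)
$\frac{1}{N} = \frac{1}{- \frac{436185}{238337}} = - \frac{238337}{436185}$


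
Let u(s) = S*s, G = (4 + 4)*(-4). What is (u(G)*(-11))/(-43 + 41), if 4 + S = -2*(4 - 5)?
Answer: 352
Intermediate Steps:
S = -2 (S = -4 - 2*(4 - 5) = -4 - 2*(-1) = -4 + 2 = -2)
G = -32 (G = 8*(-4) = -32)
u(s) = -2*s
(u(G)*(-11))/(-43 + 41) = (-2*(-32)*(-11))/(-43 + 41) = (64*(-11))/(-2) = -704*(-½) = 352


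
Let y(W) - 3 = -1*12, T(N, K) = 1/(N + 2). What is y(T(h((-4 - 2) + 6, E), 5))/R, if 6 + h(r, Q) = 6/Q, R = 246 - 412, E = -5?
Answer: 9/166 ≈ 0.054217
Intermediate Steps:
R = -166
h(r, Q) = -6 + 6/Q
T(N, K) = 1/(2 + N)
y(W) = -9 (y(W) = 3 - 1*12 = 3 - 12 = -9)
y(T(h((-4 - 2) + 6, E), 5))/R = -9/(-166) = -9*(-1/166) = 9/166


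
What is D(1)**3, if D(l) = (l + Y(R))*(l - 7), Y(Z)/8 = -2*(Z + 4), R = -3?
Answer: 729000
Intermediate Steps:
Y(Z) = -64 - 16*Z (Y(Z) = 8*(-2*(Z + 4)) = 8*(-2*(4 + Z)) = 8*(-8 - 2*Z) = -64 - 16*Z)
D(l) = (-16 + l)*(-7 + l) (D(l) = (l + (-64 - 16*(-3)))*(l - 7) = (l + (-64 + 48))*(-7 + l) = (l - 16)*(-7 + l) = (-16 + l)*(-7 + l))
D(1)**3 = (112 + 1**2 - 23*1)**3 = (112 + 1 - 23)**3 = 90**3 = 729000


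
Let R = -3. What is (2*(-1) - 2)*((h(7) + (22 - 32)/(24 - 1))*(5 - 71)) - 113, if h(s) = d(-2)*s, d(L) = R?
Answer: -132751/23 ≈ -5771.8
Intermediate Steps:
d(L) = -3
h(s) = -3*s
(2*(-1) - 2)*((h(7) + (22 - 32)/(24 - 1))*(5 - 71)) - 113 = (2*(-1) - 2)*((-3*7 + (22 - 32)/(24 - 1))*(5 - 71)) - 113 = (-2 - 2)*((-21 - 10/23)*(-66)) - 113 = -4*(-21 - 10*1/23)*(-66) - 113 = -4*(-21 - 10/23)*(-66) - 113 = -(-1972)*(-66)/23 - 113 = -4*32538/23 - 113 = -130152/23 - 113 = -132751/23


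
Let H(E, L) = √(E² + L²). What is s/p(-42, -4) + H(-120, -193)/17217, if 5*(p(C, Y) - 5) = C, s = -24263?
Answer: 121315/17 + √51649/17217 ≈ 7136.2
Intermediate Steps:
p(C, Y) = 5 + C/5
s/p(-42, -4) + H(-120, -193)/17217 = -24263/(5 + (⅕)*(-42)) + √((-120)² + (-193)²)/17217 = -24263/(5 - 42/5) + √(14400 + 37249)*(1/17217) = -24263/(-17/5) + √51649*(1/17217) = -24263*(-5/17) + √51649/17217 = 121315/17 + √51649/17217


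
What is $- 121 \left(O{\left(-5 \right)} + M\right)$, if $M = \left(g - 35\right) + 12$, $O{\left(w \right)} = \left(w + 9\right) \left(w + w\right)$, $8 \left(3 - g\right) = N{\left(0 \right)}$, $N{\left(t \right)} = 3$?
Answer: $\frac{58443}{8} \approx 7305.4$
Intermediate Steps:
$g = \frac{21}{8}$ ($g = 3 - \frac{3}{8} = \frac{21}{8} \approx 2.625$)
$O{\left(w \right)} = 2 w \left(9 + w\right)$ ($O{\left(w \right)} = \left(9 + w\right) 2 w = 2 w \left(9 + w\right)$)
$M = - \frac{163}{8}$ ($M = \left(\frac{21}{8} - 35\right) + 12 = - \frac{259}{8} + 12 = - \frac{163}{8} \approx -20.375$)
$- 121 \left(O{\left(-5 \right)} + M\right) = - 121 \left(2 \left(-5\right) \left(9 - 5\right) - \frac{163}{8}\right) = - 121 \left(2 \left(-5\right) 4 - \frac{163}{8}\right) = - 121 \left(-40 - \frac{163}{8}\right) = \left(-121\right) \left(- \frac{483}{8}\right) = \frac{58443}{8}$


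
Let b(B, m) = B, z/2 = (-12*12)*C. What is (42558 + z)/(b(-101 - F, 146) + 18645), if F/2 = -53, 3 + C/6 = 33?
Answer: -4641/9325 ≈ -0.49769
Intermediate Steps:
C = 180 (C = -18 + 6*33 = -18 + 198 = 180)
F = -106 (F = 2*(-53) = -106)
z = -51840 (z = 2*(-12*12*180) = 2*(-144*180) = 2*(-25920) = -51840)
(42558 + z)/(b(-101 - F, 146) + 18645) = (42558 - 51840)/((-101 - 1*(-106)) + 18645) = -9282/((-101 + 106) + 18645) = -9282/(5 + 18645) = -9282/18650 = -9282*1/18650 = -4641/9325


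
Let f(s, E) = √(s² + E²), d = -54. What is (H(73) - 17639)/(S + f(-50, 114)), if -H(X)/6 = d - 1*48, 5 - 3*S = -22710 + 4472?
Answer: -103541187/36963065 + 34054*√3874/36963065 ≈ -2.7439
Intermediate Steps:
S = 6081 (S = 5/3 - (-22710 + 4472)/3 = 5/3 - ⅓*(-18238) = 5/3 + 18238/3 = 6081)
H(X) = 612 (H(X) = -6*(-54 - 1*48) = -6*(-54 - 48) = -6*(-102) = 612)
f(s, E) = √(E² + s²)
(H(73) - 17639)/(S + f(-50, 114)) = (612 - 17639)/(6081 + √(114² + (-50)²)) = -17027/(6081 + √(12996 + 2500)) = -17027/(6081 + √15496) = -17027/(6081 + 2*√3874)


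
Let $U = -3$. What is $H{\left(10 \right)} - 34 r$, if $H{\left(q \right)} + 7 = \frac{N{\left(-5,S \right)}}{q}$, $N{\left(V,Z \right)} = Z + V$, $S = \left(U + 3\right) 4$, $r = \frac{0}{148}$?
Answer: $- \frac{15}{2} \approx -7.5$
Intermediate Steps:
$r = 0$ ($r = 0 \cdot \frac{1}{148} = 0$)
$S = 0$ ($S = \left(-3 + 3\right) 4 = 0 \cdot 4 = 0$)
$N{\left(V,Z \right)} = V + Z$
$H{\left(q \right)} = -7 - \frac{5}{q}$ ($H{\left(q \right)} = -7 + \frac{-5 + 0}{q} = -7 - \frac{5}{q}$)
$H{\left(10 \right)} - 34 r = \left(-7 - \frac{5}{10}\right) - 0 = \left(-7 - \frac{1}{2}\right) + 0 = - \frac{15}{2} + 0 = - \frac{15}{2}$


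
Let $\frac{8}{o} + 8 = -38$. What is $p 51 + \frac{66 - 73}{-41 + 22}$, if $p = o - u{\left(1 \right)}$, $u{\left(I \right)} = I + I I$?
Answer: $- \frac{48289}{437} \approx -110.5$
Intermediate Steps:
$o = - \frac{4}{23}$ ($o = \frac{8}{-8 - 38} = \frac{8}{-46} = 8 \left(- \frac{1}{46}\right) = - \frac{4}{23} \approx -0.17391$)
$u{\left(I \right)} = I + I^{2}$
$p = - \frac{50}{23}$ ($p = - \frac{4}{23} - 1 \left(1 + 1\right) = - \frac{4}{23} - 1 \cdot 2 = - \frac{4}{23} - 2 = - \frac{50}{23} \approx -2.1739$)
$p 51 + \frac{66 - 73}{-41 + 22} = \left(- \frac{50}{23}\right) 51 + \frac{66 - 73}{-41 + 22} = - \frac{2550}{23} - \frac{7}{-19} = - \frac{2550}{23} - - \frac{7}{19} = - \frac{2550}{23} + \frac{7}{19} = - \frac{48289}{437}$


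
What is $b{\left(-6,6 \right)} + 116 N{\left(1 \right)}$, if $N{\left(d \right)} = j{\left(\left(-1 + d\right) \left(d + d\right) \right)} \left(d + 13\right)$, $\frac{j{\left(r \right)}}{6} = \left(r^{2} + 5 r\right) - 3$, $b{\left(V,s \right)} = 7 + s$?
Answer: $-29219$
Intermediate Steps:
$j{\left(r \right)} = -18 + 6 r^{2} + 30 r$ ($j{\left(r \right)} = 6 \left(\left(r^{2} + 5 r\right) - 3\right) = 6 \left(-3 + r^{2} + 5 r\right) = -18 + 6 r^{2} + 30 r$)
$N{\left(d \right)} = \left(13 + d\right) \left(-18 + 24 d^{2} \left(-1 + d\right)^{2} + 60 d \left(-1 + d\right)\right)$ ($N{\left(d \right)} = \left(-18 + 6 \left(\left(-1 + d\right) \left(d + d\right)\right)^{2} + 30 \left(-1 + d\right) \left(d + d\right)\right) \left(d + 13\right) = \left(-18 + 6 \left(\left(-1 + d\right) 2 d\right)^{2} + 30 \left(-1 + d\right) 2 d\right) \left(13 + d\right) = \left(-18 + 6 \left(2 d \left(-1 + d\right)\right)^{2} + 30 \cdot 2 d \left(-1 + d\right)\right) \left(13 + d\right) = \left(-18 + 6 \cdot 4 d^{2} \left(-1 + d\right)^{2} + 60 d \left(-1 + d\right)\right) \left(13 + d\right) = \left(-18 + 24 d^{2} \left(-1 + d\right)^{2} + 60 d \left(-1 + d\right)\right) \left(13 + d\right) = \left(13 + d\right) \left(-18 + 24 d^{2} \left(-1 + d\right)^{2} + 60 d \left(-1 + d\right)\right)$)
$b{\left(-6,6 \right)} + 116 N{\left(1 \right)} = \left(7 + 6\right) + 116 \cdot 6 \left(13 + 1\right) \left(-3 + 4 \cdot 1^{2} \left(-1 + 1\right)^{2} + 10 \cdot 1 \left(-1 + 1\right)\right) = 13 + 116 \cdot 6 \cdot 14 \left(-3 + 4 \cdot 1 \cdot 0^{2} + 10 \cdot 1 \cdot 0\right) = 13 + 116 \cdot 6 \cdot 14 \left(-3 + 4 \cdot 1 \cdot 0 + 0\right) = 13 + 116 \cdot 6 \cdot 14 \left(-3 + 0 + 0\right) = 13 + 116 \cdot 6 \cdot 14 \left(-3\right) = 13 + 116 \left(-252\right) = 13 - 29232 = -29219$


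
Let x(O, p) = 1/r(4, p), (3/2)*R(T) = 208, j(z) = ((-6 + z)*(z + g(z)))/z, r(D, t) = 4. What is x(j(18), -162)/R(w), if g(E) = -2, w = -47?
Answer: 3/1664 ≈ 0.0018029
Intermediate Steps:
j(z) = (-6 + z)*(-2 + z)/z (j(z) = ((-6 + z)*(z - 2))/z = ((-6 + z)*(-2 + z))/z = (-6 + z)*(-2 + z)/z)
R(T) = 416/3 (R(T) = (⅔)*208 = 416/3)
x(O, p) = ¼ (x(O, p) = 1/4 = ¼)
x(j(18), -162)/R(w) = 1/(4*(416/3)) = (¼)*(3/416) = 3/1664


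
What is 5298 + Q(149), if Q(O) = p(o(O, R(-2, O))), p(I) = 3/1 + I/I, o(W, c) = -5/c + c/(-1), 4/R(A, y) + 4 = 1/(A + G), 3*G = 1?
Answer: 5302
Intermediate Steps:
G = ⅓ (G = (⅓)*1 = ⅓ ≈ 0.33333)
R(A, y) = 4/(-4 + 1/(⅓ + A)) (R(A, y) = 4/(-4 + 1/(A + ⅓)) = 4/(-4 + 1/(⅓ + A)))
o(W, c) = -c - 5/c (o(W, c) = -5/c + c*(-1) = -5/c - c = -c - 5/c)
p(I) = 4 (p(I) = 3*1 + 1 = 3 + 1 = 4)
Q(O) = 4
5298 + Q(149) = 5298 + 4 = 5302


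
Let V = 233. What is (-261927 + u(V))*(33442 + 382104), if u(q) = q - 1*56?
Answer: -108769165500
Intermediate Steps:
u(q) = -56 + q (u(q) = q - 56 = -56 + q)
(-261927 + u(V))*(33442 + 382104) = (-261927 + (-56 + 233))*(33442 + 382104) = (-261927 + 177)*415546 = -261750*415546 = -108769165500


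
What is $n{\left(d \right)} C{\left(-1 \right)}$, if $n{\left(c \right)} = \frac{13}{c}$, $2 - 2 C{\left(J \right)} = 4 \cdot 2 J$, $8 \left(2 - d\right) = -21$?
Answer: $\frac{520}{37} \approx 14.054$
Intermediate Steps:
$d = \frac{37}{8}$ ($d = 2 - - \frac{21}{8} = 2 + \frac{21}{8} = \frac{37}{8} \approx 4.625$)
$C{\left(J \right)} = 1 - 4 J$ ($C{\left(J \right)} = 1 - \frac{4 \cdot 2 J}{2} = 1 - \frac{8 J}{2} = 1 - 4 J$)
$n{\left(d \right)} C{\left(-1 \right)} = \frac{13}{\frac{37}{8}} \left(1 - -4\right) = 13 \cdot \frac{8}{37} \left(1 + 4\right) = \frac{104}{37} \cdot 5 = \frac{520}{37}$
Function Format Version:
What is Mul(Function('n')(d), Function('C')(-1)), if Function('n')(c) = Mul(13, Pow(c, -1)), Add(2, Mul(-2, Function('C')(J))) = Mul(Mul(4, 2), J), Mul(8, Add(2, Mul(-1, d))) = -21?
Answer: Rational(520, 37) ≈ 14.054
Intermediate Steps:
d = Rational(37, 8) (d = Add(2, Mul(Rational(-1, 8), -21)) = Add(2, Rational(21, 8)) = Rational(37, 8) ≈ 4.6250)
Function('C')(J) = Add(1, Mul(-4, J)) (Function('C')(J) = Add(1, Mul(Rational(-1, 2), Mul(Mul(4, 2), J))) = Add(1, Mul(Rational(-1, 2), Mul(8, J))) = Add(1, Mul(-4, J)))
Mul(Function('n')(d), Function('C')(-1)) = Mul(Mul(13, Pow(Rational(37, 8), -1)), Add(1, Mul(-4, -1))) = Mul(Mul(13, Rational(8, 37)), Add(1, 4)) = Mul(Rational(104, 37), 5) = Rational(520, 37)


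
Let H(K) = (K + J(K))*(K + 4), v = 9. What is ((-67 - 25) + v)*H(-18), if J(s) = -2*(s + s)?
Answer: 62748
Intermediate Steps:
J(s) = -4*s
H(K) = -3*K*(4 + K) (H(K) = (K - 4*K)*(K + 4) = (-3*K)*(4 + K) = -3*K*(4 + K))
((-67 - 25) + v)*H(-18) = ((-67 - 25) + 9)*(3*(-18)*(-4 - 1*(-18))) = (-92 + 9)*(3*(-18)*(-4 + 18)) = -249*(-18)*14 = -83*(-756) = 62748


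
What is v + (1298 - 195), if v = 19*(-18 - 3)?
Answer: 704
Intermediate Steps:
v = -399 (v = 19*(-21) = -399)
v + (1298 - 195) = -399 + (1298 - 195) = -399 + 1103 = 704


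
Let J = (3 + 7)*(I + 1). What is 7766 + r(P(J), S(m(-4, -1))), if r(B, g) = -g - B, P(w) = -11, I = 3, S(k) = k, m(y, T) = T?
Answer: 7778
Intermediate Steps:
J = 40 (J = (3 + 7)*(3 + 1) = 10*4 = 40)
r(B, g) = -B - g
7766 + r(P(J), S(m(-4, -1))) = 7766 + (-1*(-11) - 1*(-1)) = 7766 + (11 + 1) = 7766 + 12 = 7778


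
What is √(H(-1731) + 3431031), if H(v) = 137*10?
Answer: 7*√70049 ≈ 1852.7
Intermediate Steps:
H(v) = 1370
√(H(-1731) + 3431031) = √(1370 + 3431031) = √3432401 = 7*√70049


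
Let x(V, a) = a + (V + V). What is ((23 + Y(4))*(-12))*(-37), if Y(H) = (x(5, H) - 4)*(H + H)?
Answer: 45732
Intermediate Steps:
x(V, a) = a + 2*V
Y(H) = 2*H*(6 + H) (Y(H) = ((H + 2*5) - 4)*(H + H) = ((H + 10) - 4)*(2*H) = ((10 + H) - 4)*(2*H) = (6 + H)*(2*H) = 2*H*(6 + H))
((23 + Y(4))*(-12))*(-37) = ((23 + 2*4*(6 + 4))*(-12))*(-37) = ((23 + 2*4*10)*(-12))*(-37) = ((23 + 80)*(-12))*(-37) = (103*(-12))*(-37) = -1236*(-37) = 45732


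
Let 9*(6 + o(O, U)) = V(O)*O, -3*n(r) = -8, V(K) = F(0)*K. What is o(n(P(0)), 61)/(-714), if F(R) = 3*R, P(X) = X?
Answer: 1/119 ≈ 0.0084034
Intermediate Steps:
V(K) = 0 (V(K) = (3*0)*K = 0*K = 0)
n(r) = 8/3 (n(r) = -1/3*(-8) = 8/3)
o(O, U) = -6 (o(O, U) = -6 + (0*O)/9 = -6 + (1/9)*0 = -6 + 0 = -6)
o(n(P(0)), 61)/(-714) = -6/(-714) = -6*(-1/714) = 1/119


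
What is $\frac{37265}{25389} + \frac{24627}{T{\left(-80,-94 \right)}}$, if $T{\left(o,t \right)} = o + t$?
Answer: $- \frac{206256931}{1472562} \approx -140.07$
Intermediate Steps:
$\frac{37265}{25389} + \frac{24627}{T{\left(-80,-94 \right)}} = \frac{37265}{25389} + \frac{24627}{-80 - 94} = 37265 \cdot \frac{1}{25389} + \frac{24627}{-174} = \frac{37265}{25389} + 24627 \left(- \frac{1}{174}\right) = \frac{37265}{25389} - \frac{8209}{58} = - \frac{206256931}{1472562}$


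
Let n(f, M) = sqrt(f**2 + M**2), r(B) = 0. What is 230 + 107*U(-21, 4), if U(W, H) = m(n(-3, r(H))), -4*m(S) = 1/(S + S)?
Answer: 5413/24 ≈ 225.54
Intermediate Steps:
n(f, M) = sqrt(M**2 + f**2)
m(S) = -1/(8*S) (m(S) = -1/(4*(S + S)) = -1/(2*S)/4 = -1/(8*S))
U(W, H) = -1/24 (U(W, H) = -1/(8*sqrt(0**2 + (-3)**2)) = -1/(8*sqrt(0 + 9)) = -1/(8*(sqrt(9))) = -1/8/3 = -1/8*1/3 = -1/24)
230 + 107*U(-21, 4) = 230 + 107*(-1/24) = 230 - 107/24 = 5413/24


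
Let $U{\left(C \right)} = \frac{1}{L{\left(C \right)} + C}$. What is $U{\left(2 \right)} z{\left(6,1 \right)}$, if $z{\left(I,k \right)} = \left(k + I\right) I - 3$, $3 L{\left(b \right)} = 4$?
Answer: $\frac{117}{10} \approx 11.7$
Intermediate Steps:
$L{\left(b \right)} = \frac{4}{3}$ ($L{\left(b \right)} = \frac{1}{3} \cdot 4 = \frac{4}{3}$)
$z{\left(I,k \right)} = -3 + I \left(I + k\right)$ ($z{\left(I,k \right)} = \left(I + k\right) I - 3 = I \left(I + k\right) - 3 = -3 + I \left(I + k\right)$)
$U{\left(C \right)} = \frac{1}{\frac{4}{3} + C}$
$U{\left(2 \right)} z{\left(6,1 \right)} = \frac{3}{4 + 3 \cdot 2} \left(-3 + 6^{2} + 6 \cdot 1\right) = \frac{3}{4 + 6} \left(-3 + 36 + 6\right) = \frac{3}{10} \cdot 39 = \frac{117}{10}$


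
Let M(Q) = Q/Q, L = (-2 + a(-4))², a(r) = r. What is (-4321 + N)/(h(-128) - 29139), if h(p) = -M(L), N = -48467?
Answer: 13197/7285 ≈ 1.8115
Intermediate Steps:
L = 36 (L = (-2 - 4)² = (-6)² = 36)
M(Q) = 1
h(p) = -1 (h(p) = -1*1 = -1)
(-4321 + N)/(h(-128) - 29139) = (-4321 - 48467)/(-1 - 29139) = -52788/(-29140) = -52788*(-1/29140) = 13197/7285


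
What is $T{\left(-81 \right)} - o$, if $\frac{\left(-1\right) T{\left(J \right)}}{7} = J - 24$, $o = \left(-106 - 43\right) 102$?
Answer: $15933$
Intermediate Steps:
$o = -15198$ ($o = \left(-149\right) 102 = -15198$)
$T{\left(J \right)} = 168 - 7 J$ ($T{\left(J \right)} = - 7 \left(J - 24\right) = - 7 \left(-24 + J\right) = 168 - 7 J$)
$T{\left(-81 \right)} - o = \left(168 - -567\right) - -15198 = \left(168 + 567\right) + 15198 = 735 + 15198 = 15933$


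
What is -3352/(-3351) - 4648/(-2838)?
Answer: 4181404/1585023 ≈ 2.6381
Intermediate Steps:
-3352/(-3351) - 4648/(-2838) = -3352*(-1/3351) - 4648*(-1/2838) = 3352/3351 + 2324/1419 = 4181404/1585023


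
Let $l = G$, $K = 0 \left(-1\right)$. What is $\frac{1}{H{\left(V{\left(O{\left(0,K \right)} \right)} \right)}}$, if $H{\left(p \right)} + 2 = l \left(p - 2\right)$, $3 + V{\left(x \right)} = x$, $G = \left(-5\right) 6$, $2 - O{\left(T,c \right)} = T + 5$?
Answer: $\frac{1}{238} \approx 0.0042017$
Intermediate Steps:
$K = 0$
$O{\left(T,c \right)} = -3 - T$ ($O{\left(T,c \right)} = 2 - \left(T + 5\right) = 2 - \left(5 + T\right) = -3 - T$)
$G = -30$
$V{\left(x \right)} = -3 + x$
$l = -30$
$H{\left(p \right)} = 58 - 30 p$ ($H{\left(p \right)} = -2 - 30 \left(p - 2\right) = -2 - 30 \left(-2 + p\right) = -2 - \left(-60 + 30 p\right) = 58 - 30 p$)
$\frac{1}{H{\left(V{\left(O{\left(0,K \right)} \right)} \right)}} = \frac{1}{58 - 30 \left(-3 - 3\right)} = \frac{1}{58 - -180} = \frac{1}{58 + 180} = \frac{1}{238}$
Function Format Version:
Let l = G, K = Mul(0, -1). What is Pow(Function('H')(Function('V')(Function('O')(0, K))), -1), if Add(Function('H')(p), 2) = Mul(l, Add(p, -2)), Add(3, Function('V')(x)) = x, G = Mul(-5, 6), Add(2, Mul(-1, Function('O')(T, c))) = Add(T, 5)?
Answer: Rational(1, 238) ≈ 0.0042017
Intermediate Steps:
K = 0
Function('O')(T, c) = Add(-3, Mul(-1, T)) (Function('O')(T, c) = Add(2, Mul(-1, Add(T, 5))) = Add(2, Mul(-1, Add(5, T))) = Add(2, Add(-5, Mul(-1, T))) = Add(-3, Mul(-1, T)))
G = -30
Function('V')(x) = Add(-3, x)
l = -30
Function('H')(p) = Add(58, Mul(-30, p)) (Function('H')(p) = Add(-2, Mul(-30, Add(p, -2))) = Add(-2, Mul(-30, Add(-2, p))) = Add(-2, Add(60, Mul(-30, p))) = Add(58, Mul(-30, p)))
Pow(Function('H')(Function('V')(Function('O')(0, K))), -1) = Pow(Add(58, Mul(-30, Add(-3, Add(-3, Mul(-1, 0))))), -1) = Pow(Add(58, Mul(-30, Add(-3, Add(-3, 0)))), -1) = Pow(Add(58, Mul(-30, Add(-3, -3))), -1) = Pow(Add(58, Mul(-30, -6)), -1) = Pow(Add(58, 180), -1) = Pow(238, -1) = Rational(1, 238)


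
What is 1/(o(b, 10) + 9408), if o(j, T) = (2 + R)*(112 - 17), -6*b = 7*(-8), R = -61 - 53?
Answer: -1/1232 ≈ -0.00081169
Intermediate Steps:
R = -114
b = 28/3 (b = -7*(-8)/6 = -⅙*(-56) = 28/3 ≈ 9.3333)
o(j, T) = -10640 (o(j, T) = (2 - 114)*(112 - 17) = -112*95 = -10640)
1/(o(b, 10) + 9408) = 1/(-10640 + 9408) = 1/(-1232) = -1/1232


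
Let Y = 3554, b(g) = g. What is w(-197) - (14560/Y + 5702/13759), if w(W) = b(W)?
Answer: -4926897345/24449743 ≈ -201.51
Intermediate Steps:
w(W) = W
w(-197) - (14560/Y + 5702/13759) = -197 - (14560/3554 + 5702/13759) = -197 - (14560*(1/3554) + 5702*(1/13759)) = -197 - (7280/1777 + 5702/13759) = -197 - 1*110297974/24449743 = -197 - 110297974/24449743 = -4926897345/24449743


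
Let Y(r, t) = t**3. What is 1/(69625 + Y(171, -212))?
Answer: -1/9458503 ≈ -1.0573e-7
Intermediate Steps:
1/(69625 + Y(171, -212)) = 1/(69625 + (-212)**3) = 1/(69625 - 9528128) = 1/(-9458503) = -1/9458503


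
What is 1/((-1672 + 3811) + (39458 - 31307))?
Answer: 1/10290 ≈ 9.7182e-5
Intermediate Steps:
1/((-1672 + 3811) + (39458 - 31307)) = 1/(2139 + 8151) = 1/10290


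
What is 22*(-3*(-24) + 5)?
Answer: 1694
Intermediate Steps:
22*(-3*(-24) + 5) = 22*(72 + 5) = 22*77 = 1694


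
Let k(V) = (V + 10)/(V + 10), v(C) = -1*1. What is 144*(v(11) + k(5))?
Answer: 0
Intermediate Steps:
v(C) = -1
k(V) = 1 (k(V) = (10 + V)/(10 + V) = 1)
144*(v(11) + k(5)) = 144*(-1 + 1) = 144*0 = 0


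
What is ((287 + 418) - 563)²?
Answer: 20164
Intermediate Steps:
((287 + 418) - 563)² = (705 - 563)² = 142² = 20164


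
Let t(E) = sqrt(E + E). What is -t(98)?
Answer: -14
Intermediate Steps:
t(E) = sqrt(2)*sqrt(E) (t(E) = sqrt(2*E) = sqrt(2)*sqrt(E))
-t(98) = -sqrt(2)*sqrt(98) = -sqrt(2)*7*sqrt(2) = -1*14 = -14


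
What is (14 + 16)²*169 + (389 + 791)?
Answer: 153280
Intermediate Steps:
(14 + 16)²*169 + (389 + 791) = 30²*169 + 1180 = 900*169 + 1180 = 152100 + 1180 = 153280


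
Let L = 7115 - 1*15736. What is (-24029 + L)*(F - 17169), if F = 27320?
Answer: -331430150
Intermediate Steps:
L = -8621 (L = 7115 - 15736 = -8621)
(-24029 + L)*(F - 17169) = (-24029 - 8621)*(27320 - 17169) = -32650*10151 = -331430150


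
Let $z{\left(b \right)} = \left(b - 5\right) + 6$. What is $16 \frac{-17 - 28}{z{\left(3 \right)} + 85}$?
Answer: $- \frac{720}{89} \approx -8.0899$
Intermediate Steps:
$z{\left(b \right)} = 1 + b$ ($z{\left(b \right)} = \left(-5 + b\right) + 6 = 1 + b$)
$16 \frac{-17 - 28}{z{\left(3 \right)} + 85} = 16 \frac{-17 - 28}{\left(1 + 3\right) + 85} = 16 \left(- \frac{45}{4 + 85}\right) = 16 \left(- \frac{45}{89}\right) = - \frac{720}{89}$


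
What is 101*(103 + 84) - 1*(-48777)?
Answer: 67664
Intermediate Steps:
101*(103 + 84) - 1*(-48777) = 101*187 + 48777 = 18887 + 48777 = 67664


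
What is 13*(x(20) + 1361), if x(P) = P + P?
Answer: 18213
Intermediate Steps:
x(P) = 2*P
13*(x(20) + 1361) = 13*(2*20 + 1361) = 13*(40 + 1361) = 13*1401 = 18213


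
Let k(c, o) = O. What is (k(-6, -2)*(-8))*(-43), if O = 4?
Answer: 1376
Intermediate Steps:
k(c, o) = 4
(k(-6, -2)*(-8))*(-43) = (4*(-8))*(-43) = -32*(-43) = 1376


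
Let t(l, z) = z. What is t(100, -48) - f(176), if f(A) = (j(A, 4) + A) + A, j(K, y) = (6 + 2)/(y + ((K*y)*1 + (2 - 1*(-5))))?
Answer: -286008/715 ≈ -400.01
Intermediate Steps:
j(K, y) = 8/(7 + y + K*y) (j(K, y) = 8/(y + (K*y + (2 + 5))) = 8/(y + (K*y + 7)) = 8/(y + (7 + K*y)) = 8/(7 + y + K*y))
f(A) = 2*A + 8/(11 + 4*A) (f(A) = (8/(7 + 4 + A*4) + A) + A = (8/(7 + 4 + 4*A) + A) + A = (8/(11 + 4*A) + A) + A = (A + 8/(11 + 4*A)) + A = 2*A + 8/(11 + 4*A))
t(100, -48) - f(176) = -48 - 2*(4 + 176*(11 + 4*176))/(11 + 4*176) = -48 - 2*(4 + 176*(11 + 704))/(11 + 704) = -48 - 2*(4 + 176*715)/715 = -48 - 2*(4 + 125840)/715 = -48 - 2*125844/715 = -48 - 1*251688/715 = -48 - 251688/715 = -286008/715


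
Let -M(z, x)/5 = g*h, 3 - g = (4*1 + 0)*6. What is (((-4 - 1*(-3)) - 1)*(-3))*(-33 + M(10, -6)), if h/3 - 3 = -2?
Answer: 1692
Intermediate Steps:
h = 3 (h = 9 + 3*(-2) = 9 - 6 = 3)
g = -21 (g = 3 - (4*1 + 0)*6 = 3 - (4 + 0)*6 = 3 - 4*6 = 3 - 1*24 = 3 - 24 = -21)
M(z, x) = 315 (M(z, x) = -(-105)*3 = -5*(-63) = 315)
(((-4 - 1*(-3)) - 1)*(-3))*(-33 + M(10, -6)) = (((-4 - 1*(-3)) - 1)*(-3))*(-33 + 315) = (((-4 + 3) - 1)*(-3))*282 = ((-1 - 1)*(-3))*282 = -2*(-3)*282 = 6*282 = 1692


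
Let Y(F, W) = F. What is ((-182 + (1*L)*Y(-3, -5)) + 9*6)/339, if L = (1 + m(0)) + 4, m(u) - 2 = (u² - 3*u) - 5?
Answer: -134/339 ≈ -0.39528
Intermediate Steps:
m(u) = -3 + u² - 3*u (m(u) = 2 + ((u² - 3*u) - 5) = 2 + (-5 + u² - 3*u) = -3 + u² - 3*u)
L = 2 (L = (1 + (-3 + 0² - 3*0)) + 4 = (1 + (-3 + 0 + 0)) + 4 = (1 - 3) + 4 = -2 + 4 = 2)
((-182 + (1*L)*Y(-3, -5)) + 9*6)/339 = ((-182 + (1*2)*(-3)) + 9*6)/339 = ((-182 + 2*(-3)) + 54)*(1/339) = ((-182 - 6) + 54)*(1/339) = (-188 + 54)*(1/339) = -134*1/339 = -134/339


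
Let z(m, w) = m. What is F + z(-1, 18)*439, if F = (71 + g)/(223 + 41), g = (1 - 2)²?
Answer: -4826/11 ≈ -438.73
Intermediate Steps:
g = 1 (g = (-1)² = 1)
F = 3/11 (F = (71 + 1)/(223 + 41) = 72/264 = 72*(1/264) = 3/11 ≈ 0.27273)
F + z(-1, 18)*439 = 3/11 - 1*439 = 3/11 - 439 = -4826/11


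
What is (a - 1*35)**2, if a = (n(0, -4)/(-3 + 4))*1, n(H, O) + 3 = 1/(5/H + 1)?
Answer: 1444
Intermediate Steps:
n(H, O) = -3 + 1/(1 + 5/H) (n(H, O) = -3 + 1/(5/H + 1) = -3 + 1/(1 + 5/H))
a = -3 (a = (((-15 - 2*0)/(5 + 0))/(-3 + 4))*1 = (((-15 + 0)/5)/1)*1 = (((1/5)*(-15))*1)*1 = -3*1*1 = -3*1 = -3)
(a - 1*35)**2 = (-3 - 1*35)**2 = (-3 - 35)**2 = (-38)**2 = 1444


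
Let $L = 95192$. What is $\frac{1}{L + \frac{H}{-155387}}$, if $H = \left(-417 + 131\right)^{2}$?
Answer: $\frac{155387}{14791517508} \approx 1.0505 \cdot 10^{-5}$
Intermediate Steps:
$H = 81796$ ($H = \left(-286\right)^{2} = 81796$)
$\frac{1}{L + \frac{H}{-155387}} = \frac{1}{95192 + \frac{81796}{-155387}} = \frac{1}{95192 + 81796 \left(- \frac{1}{155387}\right)} = \frac{1}{95192 - \frac{81796}{155387}} = \frac{1}{\frac{14791517508}{155387}} = \frac{155387}{14791517508}$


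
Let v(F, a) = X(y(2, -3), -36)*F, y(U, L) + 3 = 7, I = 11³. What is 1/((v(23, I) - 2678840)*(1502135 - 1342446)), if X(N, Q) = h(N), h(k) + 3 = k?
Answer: -1/427777607913 ≈ -2.3377e-12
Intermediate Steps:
I = 1331
y(U, L) = 4 (y(U, L) = -3 + 7 = 4)
h(k) = -3 + k
X(N, Q) = -3 + N
v(F, a) = F (v(F, a) = (-3 + 4)*F = 1*F = F)
1/((v(23, I) - 2678840)*(1502135 - 1342446)) = 1/((23 - 2678840)*(1502135 - 1342446)) = 1/(-2678817*159689) = 1/(-427777607913) = -1/427777607913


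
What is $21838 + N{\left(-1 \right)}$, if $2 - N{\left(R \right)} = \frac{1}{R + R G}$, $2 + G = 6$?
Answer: $\frac{109201}{5} \approx 21840.0$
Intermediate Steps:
$G = 4$ ($G = -2 + 6 = 4$)
$N{\left(R \right)} = 2 - \frac{1}{5 R}$ ($N{\left(R \right)} = 2 - \frac{1}{R + R 4} = 2 - \frac{1}{R + 4 R} = 2 - \frac{1}{5 R}$)
$21838 + N{\left(-1 \right)} = 21838 + \left(2 - \frac{1}{5 \left(-1\right)}\right) = 21838 + \left(2 - - \frac{1}{5}\right) = 21838 + \left(2 + \frac{1}{5}\right) = 21838 + \frac{11}{5} = \frac{109201}{5}$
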